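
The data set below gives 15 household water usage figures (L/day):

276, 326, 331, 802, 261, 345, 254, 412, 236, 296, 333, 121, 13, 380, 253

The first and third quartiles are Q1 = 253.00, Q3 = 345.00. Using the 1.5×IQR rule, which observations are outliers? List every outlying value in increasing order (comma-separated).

13, 802

IQR = Q3 − Q1 = 345.00 − 253.00 = 92.00.
Lower fence = Q1 − 1.5·IQR = 253.00 − 138.00 = 115.00.
Upper fence = Q3 + 1.5·IQR = 345.00 + 138.00 = 483.00.
13 < 115.00 → outlier.
802 > 483.00 → outlier.
All remaining values lie within [115.00, 483.00].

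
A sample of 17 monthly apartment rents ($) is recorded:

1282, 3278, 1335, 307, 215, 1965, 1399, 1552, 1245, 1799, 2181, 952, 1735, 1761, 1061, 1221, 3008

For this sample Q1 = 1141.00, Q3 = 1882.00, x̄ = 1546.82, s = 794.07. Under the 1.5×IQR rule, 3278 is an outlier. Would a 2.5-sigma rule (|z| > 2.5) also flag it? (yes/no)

z = (3278 − 1546.82) / 794.07 = 2.18.
|z| = 2.18 ≤ 2.5.

no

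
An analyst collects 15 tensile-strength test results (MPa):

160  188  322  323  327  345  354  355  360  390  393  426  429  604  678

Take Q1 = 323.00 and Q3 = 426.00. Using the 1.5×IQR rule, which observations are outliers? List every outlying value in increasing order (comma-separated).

160, 604, 678

IQR = Q3 − Q1 = 426.00 − 323.00 = 103.00.
Lower fence = Q1 − 1.5·IQR = 323.00 − 154.50 = 168.50.
Upper fence = Q3 + 1.5·IQR = 426.00 + 154.50 = 580.50.
160 < 168.50 → outlier.
604 > 580.50 → outlier.
678 > 580.50 → outlier.
All remaining values lie within [168.50, 580.50].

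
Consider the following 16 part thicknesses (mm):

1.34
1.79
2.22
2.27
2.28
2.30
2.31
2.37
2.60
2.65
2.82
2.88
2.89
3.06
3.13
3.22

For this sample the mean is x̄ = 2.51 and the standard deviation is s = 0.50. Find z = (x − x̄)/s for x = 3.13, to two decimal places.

1.24

z = (3.13 − 2.51) / 0.50 = 1.24.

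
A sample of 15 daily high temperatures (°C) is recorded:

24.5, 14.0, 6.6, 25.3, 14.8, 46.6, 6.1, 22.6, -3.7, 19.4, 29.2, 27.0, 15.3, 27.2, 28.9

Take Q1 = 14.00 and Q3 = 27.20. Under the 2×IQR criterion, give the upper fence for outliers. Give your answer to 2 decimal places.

53.60

IQR = Q3 − Q1 = 27.20 − 14.00 = 13.20.
Lower fence = Q1 − 2·IQR = 14.00 − 26.40 = -12.40.
Upper fence = Q3 + 2·IQR = 27.20 + 26.40 = 53.60.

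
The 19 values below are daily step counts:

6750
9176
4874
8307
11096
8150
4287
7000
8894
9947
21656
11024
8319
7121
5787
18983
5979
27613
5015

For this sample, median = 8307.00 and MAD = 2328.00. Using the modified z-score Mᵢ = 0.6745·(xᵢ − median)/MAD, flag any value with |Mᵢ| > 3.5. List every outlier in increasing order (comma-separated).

21656, 27613

|Mᵢ| > 3.5 ⇔ |xᵢ − 8307.00| > 3.5·2328.00/0.6745 = 12080.06.
So outliers lie outside [-3773.06, 20387.06].
21656: M = 3.87 → outlier.
27613: M = 5.59 → outlier.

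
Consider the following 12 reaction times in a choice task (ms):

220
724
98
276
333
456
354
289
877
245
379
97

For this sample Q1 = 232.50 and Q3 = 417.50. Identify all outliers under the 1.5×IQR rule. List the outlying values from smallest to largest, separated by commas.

724, 877

IQR = Q3 − Q1 = 417.50 − 232.50 = 185.00.
Lower fence = Q1 − 1.5·IQR = 232.50 − 277.50 = -45.00.
Upper fence = Q3 + 1.5·IQR = 417.50 + 277.50 = 695.00.
724 > 695.00 → outlier.
877 > 695.00 → outlier.
All remaining values lie within [-45.00, 695.00].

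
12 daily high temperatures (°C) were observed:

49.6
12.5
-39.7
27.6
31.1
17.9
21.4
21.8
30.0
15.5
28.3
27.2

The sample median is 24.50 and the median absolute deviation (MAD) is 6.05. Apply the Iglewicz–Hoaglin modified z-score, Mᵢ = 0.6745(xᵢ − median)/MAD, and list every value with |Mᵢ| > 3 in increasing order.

|Mᵢ| > 3 ⇔ |xᵢ − 24.50| > 3·6.05/0.6745 = 26.91.
So outliers lie outside [-2.41, 51.41].
-39.7: M = -7.16 → outlier.

-39.7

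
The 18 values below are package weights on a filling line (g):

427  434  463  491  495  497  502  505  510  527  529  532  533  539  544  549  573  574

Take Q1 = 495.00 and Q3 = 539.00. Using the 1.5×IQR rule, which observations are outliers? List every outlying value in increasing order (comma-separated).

IQR = Q3 − Q1 = 539.00 − 495.00 = 44.00.
Lower fence = Q1 − 1.5·IQR = 495.00 − 66.00 = 429.00.
Upper fence = Q3 + 1.5·IQR = 539.00 + 66.00 = 605.00.
427 < 429.00 → outlier.
All remaining values lie within [429.00, 605.00].

427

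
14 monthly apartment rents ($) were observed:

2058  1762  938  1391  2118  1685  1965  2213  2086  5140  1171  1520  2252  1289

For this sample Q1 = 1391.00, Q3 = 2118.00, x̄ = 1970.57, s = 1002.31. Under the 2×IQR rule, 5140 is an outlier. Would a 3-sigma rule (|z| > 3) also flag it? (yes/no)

yes

z = (5140 − 1970.57) / 1002.31 = 3.16.
|z| = 3.16 > 3.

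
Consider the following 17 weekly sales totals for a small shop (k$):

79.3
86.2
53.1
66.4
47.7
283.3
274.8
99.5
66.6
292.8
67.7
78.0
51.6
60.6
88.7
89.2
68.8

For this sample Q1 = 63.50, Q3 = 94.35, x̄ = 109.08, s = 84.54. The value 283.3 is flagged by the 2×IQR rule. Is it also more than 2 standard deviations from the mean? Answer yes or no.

z = (283.3 − 109.08) / 84.54 = 2.06.
|z| = 2.06 > 2.

yes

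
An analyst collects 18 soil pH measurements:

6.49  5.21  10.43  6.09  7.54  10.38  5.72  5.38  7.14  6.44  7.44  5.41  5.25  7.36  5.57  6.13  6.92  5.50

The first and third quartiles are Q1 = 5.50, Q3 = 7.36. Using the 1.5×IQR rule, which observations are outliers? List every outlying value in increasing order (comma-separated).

IQR = Q3 − Q1 = 7.36 − 5.50 = 1.86.
Lower fence = Q1 − 1.5·IQR = 5.50 − 2.79 = 2.71.
Upper fence = Q3 + 1.5·IQR = 7.36 + 2.79 = 10.15.
10.38 > 10.15 → outlier.
10.43 > 10.15 → outlier.
All remaining values lie within [2.71, 10.15].

10.38, 10.43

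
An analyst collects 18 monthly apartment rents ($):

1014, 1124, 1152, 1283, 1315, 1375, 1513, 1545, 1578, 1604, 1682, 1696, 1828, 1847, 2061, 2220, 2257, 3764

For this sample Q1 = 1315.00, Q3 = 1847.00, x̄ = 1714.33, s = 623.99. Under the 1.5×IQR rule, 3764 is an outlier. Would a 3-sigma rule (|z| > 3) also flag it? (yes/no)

z = (3764 − 1714.33) / 623.99 = 3.28.
|z| = 3.28 > 3.

yes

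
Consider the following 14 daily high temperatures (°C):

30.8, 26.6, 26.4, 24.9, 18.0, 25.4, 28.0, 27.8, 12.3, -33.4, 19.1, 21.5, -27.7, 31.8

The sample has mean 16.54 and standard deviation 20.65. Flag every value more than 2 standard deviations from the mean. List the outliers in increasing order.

Cutoffs at x̄ ± 2s: 16.54 ± 2·20.65 = [-24.76, 57.84].
-33.4: z = -2.42, |z| > 2 → outlier.
-27.7: z = -2.14, |z| > 2 → outlier.
Every other value lies within [-24.76, 57.84].

-33.4, -27.7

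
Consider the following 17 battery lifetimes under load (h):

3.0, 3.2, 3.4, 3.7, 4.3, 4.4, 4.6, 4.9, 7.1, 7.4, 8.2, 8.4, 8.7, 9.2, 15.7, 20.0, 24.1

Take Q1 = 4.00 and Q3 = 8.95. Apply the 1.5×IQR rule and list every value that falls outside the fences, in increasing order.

20.0, 24.1

IQR = Q3 − Q1 = 8.95 − 4.00 = 4.95.
Lower fence = Q1 − 1.5·IQR = 4.00 − 7.425 = -3.425.
Upper fence = Q3 + 1.5·IQR = 8.95 + 7.425 = 16.375.
20.0 > 16.375 → outlier.
24.1 > 16.375 → outlier.
All remaining values lie within [-3.425, 16.375].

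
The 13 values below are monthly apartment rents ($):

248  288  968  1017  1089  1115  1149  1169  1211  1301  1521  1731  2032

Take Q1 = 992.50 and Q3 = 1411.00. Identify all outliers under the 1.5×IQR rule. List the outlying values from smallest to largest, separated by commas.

IQR = Q3 − Q1 = 1411.00 − 992.50 = 418.50.
Lower fence = Q1 − 1.5·IQR = 992.50 − 627.75 = 364.75.
Upper fence = Q3 + 1.5·IQR = 1411.00 + 627.75 = 2038.75.
248 < 364.75 → outlier.
288 < 364.75 → outlier.
All remaining values lie within [364.75, 2038.75].

248, 288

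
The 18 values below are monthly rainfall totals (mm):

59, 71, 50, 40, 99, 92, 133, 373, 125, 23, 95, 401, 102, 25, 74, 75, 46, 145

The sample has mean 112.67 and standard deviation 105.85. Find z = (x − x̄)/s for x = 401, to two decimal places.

2.72

z = (401 − 112.67) / 105.85 = 2.72.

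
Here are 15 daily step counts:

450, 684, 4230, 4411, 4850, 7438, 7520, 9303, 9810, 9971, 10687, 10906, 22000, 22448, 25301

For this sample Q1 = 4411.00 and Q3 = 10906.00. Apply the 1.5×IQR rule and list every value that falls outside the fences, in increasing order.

22000, 22448, 25301

IQR = Q3 − Q1 = 10906.00 − 4411.00 = 6495.00.
Lower fence = Q1 − 1.5·IQR = 4411.00 − 9742.50 = -5331.50.
Upper fence = Q3 + 1.5·IQR = 10906.00 + 9742.50 = 20648.50.
22000 > 20648.50 → outlier.
22448 > 20648.50 → outlier.
25301 > 20648.50 → outlier.
All remaining values lie within [-5331.50, 20648.50].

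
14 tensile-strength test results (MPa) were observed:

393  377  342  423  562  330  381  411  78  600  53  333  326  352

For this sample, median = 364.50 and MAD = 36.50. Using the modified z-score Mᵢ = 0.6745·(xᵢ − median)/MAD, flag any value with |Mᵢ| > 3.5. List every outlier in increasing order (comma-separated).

|Mᵢ| > 3.5 ⇔ |xᵢ − 364.50| > 3.5·36.50/0.6745 = 189.40.
So outliers lie outside [175.10, 553.90].
53: M = -5.76 → outlier.
78: M = -5.29 → outlier.
562: M = 3.65 → outlier.
600: M = 4.35 → outlier.

53, 78, 562, 600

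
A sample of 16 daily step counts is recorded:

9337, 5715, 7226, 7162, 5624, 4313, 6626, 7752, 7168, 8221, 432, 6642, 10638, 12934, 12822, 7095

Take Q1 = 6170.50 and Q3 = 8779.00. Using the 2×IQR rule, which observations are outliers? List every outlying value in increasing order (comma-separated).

432

IQR = Q3 − Q1 = 8779.00 − 6170.50 = 2608.50.
Lower fence = Q1 − 2·IQR = 6170.50 − 5217.00 = 953.50.
Upper fence = Q3 + 2·IQR = 8779.00 + 5217.00 = 13996.00.
432 < 953.50 → outlier.
All remaining values lie within [953.50, 13996.00].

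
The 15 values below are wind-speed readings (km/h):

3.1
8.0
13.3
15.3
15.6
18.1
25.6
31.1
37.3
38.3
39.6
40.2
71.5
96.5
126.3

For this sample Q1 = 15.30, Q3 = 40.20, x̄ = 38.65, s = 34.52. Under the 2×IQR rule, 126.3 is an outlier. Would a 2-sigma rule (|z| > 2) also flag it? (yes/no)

yes

z = (126.3 − 38.65) / 34.52 = 2.54.
|z| = 2.54 > 2.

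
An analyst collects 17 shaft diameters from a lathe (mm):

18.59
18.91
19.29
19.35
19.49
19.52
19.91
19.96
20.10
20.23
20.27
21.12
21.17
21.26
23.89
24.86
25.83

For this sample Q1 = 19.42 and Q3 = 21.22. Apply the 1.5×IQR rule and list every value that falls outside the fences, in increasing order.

IQR = Q3 − Q1 = 21.22 − 19.42 = 1.80.
Lower fence = Q1 − 1.5·IQR = 19.42 − 2.70 = 16.72.
Upper fence = Q3 + 1.5·IQR = 21.22 + 2.70 = 23.92.
24.86 > 23.92 → outlier.
25.83 > 23.92 → outlier.
All remaining values lie within [16.72, 23.92].

24.86, 25.83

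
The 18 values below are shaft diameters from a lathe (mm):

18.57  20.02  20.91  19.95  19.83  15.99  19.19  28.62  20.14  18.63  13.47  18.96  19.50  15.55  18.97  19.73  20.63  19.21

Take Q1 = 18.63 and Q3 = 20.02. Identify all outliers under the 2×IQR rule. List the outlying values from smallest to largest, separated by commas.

IQR = Q3 − Q1 = 20.02 − 18.63 = 1.39.
Lower fence = Q1 − 2·IQR = 18.63 − 2.78 = 15.85.
Upper fence = Q3 + 2·IQR = 20.02 + 2.78 = 22.80.
13.47 < 15.85 → outlier.
15.55 < 15.85 → outlier.
28.62 > 22.80 → outlier.
All remaining values lie within [15.85, 22.80].

13.47, 15.55, 28.62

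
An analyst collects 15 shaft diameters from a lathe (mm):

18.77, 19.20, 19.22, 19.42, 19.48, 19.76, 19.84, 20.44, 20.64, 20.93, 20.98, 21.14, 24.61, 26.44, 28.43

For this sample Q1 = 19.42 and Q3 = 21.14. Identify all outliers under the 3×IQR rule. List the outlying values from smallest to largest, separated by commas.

26.44, 28.43

IQR = Q3 − Q1 = 21.14 − 19.42 = 1.72.
Lower fence = Q1 − 3·IQR = 19.42 − 5.16 = 14.26.
Upper fence = Q3 + 3·IQR = 21.14 + 5.16 = 26.30.
26.44 > 26.30 → outlier.
28.43 > 26.30 → outlier.
All remaining values lie within [14.26, 26.30].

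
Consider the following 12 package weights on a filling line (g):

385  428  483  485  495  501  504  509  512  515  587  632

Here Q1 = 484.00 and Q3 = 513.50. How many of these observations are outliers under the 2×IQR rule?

3

IQR = 29.50; fences at 484.00 − 59.00 = 425.00 and 513.50 + 59.00 = 572.50.
Outside the cutoffs: 385, 587, 632.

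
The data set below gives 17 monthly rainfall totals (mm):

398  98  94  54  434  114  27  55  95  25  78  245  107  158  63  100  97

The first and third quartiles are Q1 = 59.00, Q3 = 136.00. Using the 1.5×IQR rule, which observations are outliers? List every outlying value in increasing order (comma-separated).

IQR = Q3 − Q1 = 136.00 − 59.00 = 77.00.
Lower fence = Q1 − 1.5·IQR = 59.00 − 115.50 = -56.50.
Upper fence = Q3 + 1.5·IQR = 136.00 + 115.50 = 251.50.
398 > 251.50 → outlier.
434 > 251.50 → outlier.
All remaining values lie within [-56.50, 251.50].

398, 434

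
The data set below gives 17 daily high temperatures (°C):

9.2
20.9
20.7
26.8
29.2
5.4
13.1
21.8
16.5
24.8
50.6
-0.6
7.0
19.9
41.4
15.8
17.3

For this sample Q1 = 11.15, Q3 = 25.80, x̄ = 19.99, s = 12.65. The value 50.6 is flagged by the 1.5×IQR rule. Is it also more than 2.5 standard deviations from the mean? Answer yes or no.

z = (50.6 − 19.99) / 12.65 = 2.42.
|z| = 2.42 ≤ 2.5.

no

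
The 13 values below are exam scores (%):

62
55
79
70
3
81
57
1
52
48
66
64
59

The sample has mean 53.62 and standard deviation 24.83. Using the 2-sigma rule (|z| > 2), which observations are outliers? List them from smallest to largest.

1, 3

Cutoffs at x̄ ± 2s: 53.62 ± 2·24.83 = [3.96, 103.28].
1: z = -2.12, |z| > 2 → outlier.
3: z = -2.04, |z| > 2 → outlier.
Every other value lies within [3.96, 103.28].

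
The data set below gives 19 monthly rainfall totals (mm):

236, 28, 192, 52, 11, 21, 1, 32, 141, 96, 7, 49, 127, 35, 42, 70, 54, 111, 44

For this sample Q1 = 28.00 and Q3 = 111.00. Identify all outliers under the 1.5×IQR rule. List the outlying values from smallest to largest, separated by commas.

236

IQR = Q3 − Q1 = 111.00 − 28.00 = 83.00.
Lower fence = Q1 − 1.5·IQR = 28.00 − 124.50 = -96.50.
Upper fence = Q3 + 1.5·IQR = 111.00 + 124.50 = 235.50.
236 > 235.50 → outlier.
All remaining values lie within [-96.50, 235.50].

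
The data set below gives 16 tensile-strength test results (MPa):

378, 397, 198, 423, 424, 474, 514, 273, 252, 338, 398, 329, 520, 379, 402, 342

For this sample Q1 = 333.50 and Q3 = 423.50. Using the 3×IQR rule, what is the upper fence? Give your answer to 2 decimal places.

IQR = Q3 − Q1 = 423.50 − 333.50 = 90.00.
Lower fence = Q1 − 3·IQR = 333.50 − 270.00 = 63.50.
Upper fence = Q3 + 3·IQR = 423.50 + 270.00 = 693.50.

693.50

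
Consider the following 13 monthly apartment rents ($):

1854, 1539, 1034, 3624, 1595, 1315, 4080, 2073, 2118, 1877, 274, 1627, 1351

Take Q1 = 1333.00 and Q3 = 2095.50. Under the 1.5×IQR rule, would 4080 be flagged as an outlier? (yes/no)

IQR = Q3 − Q1 = 2095.50 − 1333.00 = 762.50.
Lower fence = Q1 − 1.5·IQR = 1333.00 − 1143.75 = 189.25.
Upper fence = Q3 + 1.5·IQR = 2095.50 + 1143.75 = 3239.25.
4080 lies above the upper fence.

yes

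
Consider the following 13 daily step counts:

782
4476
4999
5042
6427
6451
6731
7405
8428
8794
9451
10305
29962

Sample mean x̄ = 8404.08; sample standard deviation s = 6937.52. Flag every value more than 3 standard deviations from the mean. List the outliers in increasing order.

29962

Cutoffs at x̄ ± 3s: 8404.08 ± 3·6937.52 = [-12408.48, 29216.64].
29962: z = 3.11, |z| > 3 → outlier.
Every other value lies within [-12408.48, 29216.64].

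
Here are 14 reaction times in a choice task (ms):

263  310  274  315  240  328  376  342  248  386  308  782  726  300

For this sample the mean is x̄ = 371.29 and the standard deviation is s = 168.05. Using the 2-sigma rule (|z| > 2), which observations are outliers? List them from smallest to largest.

Cutoffs at x̄ ± 2s: 371.29 ± 2·168.05 = [35.19, 707.39].
726: z = 2.11, |z| > 2 → outlier.
782: z = 2.44, |z| > 2 → outlier.
Every other value lies within [35.19, 707.39].

726, 782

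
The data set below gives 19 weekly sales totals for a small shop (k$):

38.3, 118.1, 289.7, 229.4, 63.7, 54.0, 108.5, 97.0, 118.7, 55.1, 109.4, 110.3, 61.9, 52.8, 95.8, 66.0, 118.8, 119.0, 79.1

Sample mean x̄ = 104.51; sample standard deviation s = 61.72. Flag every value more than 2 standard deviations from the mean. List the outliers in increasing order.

Cutoffs at x̄ ± 2s: 104.51 ± 2·61.72 = [-18.93, 227.95].
229.4: z = 2.02, |z| > 2 → outlier.
289.7: z = 3.00, |z| > 2 → outlier.
Every other value lies within [-18.93, 227.95].

229.4, 289.7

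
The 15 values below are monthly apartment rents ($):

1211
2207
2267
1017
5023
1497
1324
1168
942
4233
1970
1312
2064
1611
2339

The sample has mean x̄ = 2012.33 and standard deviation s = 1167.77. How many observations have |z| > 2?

1

Cutoffs: x̄ ± 2s = [-323.21, 4347.87].
Outside the cutoffs: 5023.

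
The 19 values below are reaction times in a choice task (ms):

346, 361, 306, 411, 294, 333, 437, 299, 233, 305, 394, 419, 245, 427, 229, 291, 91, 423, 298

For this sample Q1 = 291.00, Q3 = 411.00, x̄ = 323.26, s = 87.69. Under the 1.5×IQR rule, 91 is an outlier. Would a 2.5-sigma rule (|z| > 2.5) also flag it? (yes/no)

yes

z = (91 − 323.26) / 87.69 = -2.65.
|z| = 2.65 > 2.5.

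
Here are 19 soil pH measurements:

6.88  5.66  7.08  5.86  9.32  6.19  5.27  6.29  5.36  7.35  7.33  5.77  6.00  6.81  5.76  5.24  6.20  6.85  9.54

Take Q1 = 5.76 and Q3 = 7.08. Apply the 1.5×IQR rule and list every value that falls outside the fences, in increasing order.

IQR = Q3 − Q1 = 7.08 − 5.76 = 1.32.
Lower fence = Q1 − 1.5·IQR = 5.76 − 1.98 = 3.78.
Upper fence = Q3 + 1.5·IQR = 7.08 + 1.98 = 9.06.
9.32 > 9.06 → outlier.
9.54 > 9.06 → outlier.
All remaining values lie within [3.78, 9.06].

9.32, 9.54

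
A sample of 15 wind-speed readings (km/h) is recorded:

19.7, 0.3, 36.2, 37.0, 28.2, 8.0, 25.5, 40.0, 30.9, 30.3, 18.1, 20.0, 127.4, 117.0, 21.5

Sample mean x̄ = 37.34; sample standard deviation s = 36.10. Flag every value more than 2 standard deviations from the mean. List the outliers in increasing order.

Cutoffs at x̄ ± 2s: 37.34 ± 2·36.10 = [-34.86, 109.54].
117.0: z = 2.21, |z| > 2 → outlier.
127.4: z = 2.49, |z| > 2 → outlier.
Every other value lies within [-34.86, 109.54].

117.0, 127.4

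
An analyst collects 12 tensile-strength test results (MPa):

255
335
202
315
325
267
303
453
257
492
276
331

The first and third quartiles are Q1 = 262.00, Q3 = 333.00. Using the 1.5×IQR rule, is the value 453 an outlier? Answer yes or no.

yes

IQR = Q3 − Q1 = 333.00 − 262.00 = 71.00.
Lower fence = Q1 − 1.5·IQR = 262.00 − 106.50 = 155.50.
Upper fence = Q3 + 1.5·IQR = 333.00 + 106.50 = 439.50.
453 lies above the upper fence.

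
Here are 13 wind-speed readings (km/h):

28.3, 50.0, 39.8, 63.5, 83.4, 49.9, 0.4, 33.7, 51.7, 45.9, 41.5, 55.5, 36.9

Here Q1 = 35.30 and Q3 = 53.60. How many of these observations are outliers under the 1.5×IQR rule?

IQR = 18.30; fences at 35.30 − 27.45 = 7.85 and 53.60 + 27.45 = 81.05.
Outside the cutoffs: 0.4, 83.4.

2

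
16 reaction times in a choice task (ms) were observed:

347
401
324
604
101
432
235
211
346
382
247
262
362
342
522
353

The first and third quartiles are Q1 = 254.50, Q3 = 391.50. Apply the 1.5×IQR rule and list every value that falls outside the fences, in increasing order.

604

IQR = Q3 − Q1 = 391.50 − 254.50 = 137.00.
Lower fence = Q1 − 1.5·IQR = 254.50 − 205.50 = 49.00.
Upper fence = Q3 + 1.5·IQR = 391.50 + 205.50 = 597.00.
604 > 597.00 → outlier.
All remaining values lie within [49.00, 597.00].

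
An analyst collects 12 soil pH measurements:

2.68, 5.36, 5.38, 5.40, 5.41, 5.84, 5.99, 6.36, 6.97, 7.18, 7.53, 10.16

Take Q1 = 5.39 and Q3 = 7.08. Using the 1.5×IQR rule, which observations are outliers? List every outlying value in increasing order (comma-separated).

2.68, 10.16

IQR = Q3 − Q1 = 7.08 − 5.39 = 1.69.
Lower fence = Q1 − 1.5·IQR = 5.39 − 2.535 = 2.855.
Upper fence = Q3 + 1.5·IQR = 7.08 + 2.535 = 9.615.
2.68 < 2.855 → outlier.
10.16 > 9.615 → outlier.
All remaining values lie within [2.855, 9.615].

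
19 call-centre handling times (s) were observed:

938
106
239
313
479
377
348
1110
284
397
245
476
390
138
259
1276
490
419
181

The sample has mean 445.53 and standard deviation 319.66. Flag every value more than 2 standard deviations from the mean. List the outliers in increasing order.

1110, 1276

Cutoffs at x̄ ± 2s: 445.53 ± 2·319.66 = [-193.79, 1084.85].
1110: z = 2.08, |z| > 2 → outlier.
1276: z = 2.60, |z| > 2 → outlier.
Every other value lies within [-193.79, 1084.85].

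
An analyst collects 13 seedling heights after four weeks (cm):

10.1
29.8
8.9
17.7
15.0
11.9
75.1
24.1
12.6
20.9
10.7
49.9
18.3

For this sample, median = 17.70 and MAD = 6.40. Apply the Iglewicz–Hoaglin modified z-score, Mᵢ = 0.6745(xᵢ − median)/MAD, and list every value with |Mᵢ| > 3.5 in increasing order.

|Mᵢ| > 3.5 ⇔ |xᵢ − 17.70| > 3.5·6.40/0.6745 = 33.21.
So outliers lie outside [-15.51, 50.91].
75.1: M = 6.05 → outlier.

75.1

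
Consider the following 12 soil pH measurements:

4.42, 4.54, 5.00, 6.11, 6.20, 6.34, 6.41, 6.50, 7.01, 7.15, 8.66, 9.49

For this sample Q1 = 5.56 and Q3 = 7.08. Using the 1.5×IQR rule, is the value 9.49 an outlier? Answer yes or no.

IQR = Q3 − Q1 = 7.08 − 5.56 = 1.52.
Lower fence = Q1 − 1.5·IQR = 5.56 − 2.28 = 3.28.
Upper fence = Q3 + 1.5·IQR = 7.08 + 2.28 = 9.36.
9.49 lies above the upper fence.

yes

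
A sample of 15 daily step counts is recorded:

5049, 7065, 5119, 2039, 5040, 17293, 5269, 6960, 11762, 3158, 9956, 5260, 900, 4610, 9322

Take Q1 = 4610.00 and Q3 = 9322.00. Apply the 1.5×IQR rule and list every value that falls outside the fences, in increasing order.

IQR = Q3 − Q1 = 9322.00 − 4610.00 = 4712.00.
Lower fence = Q1 − 1.5·IQR = 4610.00 − 7068.00 = -2458.00.
Upper fence = Q3 + 1.5·IQR = 9322.00 + 7068.00 = 16390.00.
17293 > 16390.00 → outlier.
All remaining values lie within [-2458.00, 16390.00].

17293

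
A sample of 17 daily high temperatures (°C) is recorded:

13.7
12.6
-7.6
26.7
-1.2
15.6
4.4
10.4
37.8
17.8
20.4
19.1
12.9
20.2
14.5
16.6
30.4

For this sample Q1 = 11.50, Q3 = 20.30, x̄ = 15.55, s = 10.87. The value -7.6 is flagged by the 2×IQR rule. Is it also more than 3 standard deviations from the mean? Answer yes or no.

no

z = (-7.6 − 15.55) / 10.87 = -2.13.
|z| = 2.13 ≤ 3.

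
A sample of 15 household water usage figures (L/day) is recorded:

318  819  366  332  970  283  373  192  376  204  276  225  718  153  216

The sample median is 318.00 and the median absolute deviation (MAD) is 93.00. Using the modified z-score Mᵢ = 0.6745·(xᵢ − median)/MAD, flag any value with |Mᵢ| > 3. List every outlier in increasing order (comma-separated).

|Mᵢ| > 3 ⇔ |xᵢ − 318.00| > 3·93.00/0.6745 = 413.64.
So outliers lie outside [-95.64, 731.64].
819: M = 3.63 → outlier.
970: M = 4.73 → outlier.

819, 970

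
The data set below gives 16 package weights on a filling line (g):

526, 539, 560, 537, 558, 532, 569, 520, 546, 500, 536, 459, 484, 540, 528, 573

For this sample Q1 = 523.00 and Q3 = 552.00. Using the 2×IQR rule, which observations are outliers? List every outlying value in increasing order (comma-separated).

459

IQR = Q3 − Q1 = 552.00 − 523.00 = 29.00.
Lower fence = Q1 − 2·IQR = 523.00 − 58.00 = 465.00.
Upper fence = Q3 + 2·IQR = 552.00 + 58.00 = 610.00.
459 < 465.00 → outlier.
All remaining values lie within [465.00, 610.00].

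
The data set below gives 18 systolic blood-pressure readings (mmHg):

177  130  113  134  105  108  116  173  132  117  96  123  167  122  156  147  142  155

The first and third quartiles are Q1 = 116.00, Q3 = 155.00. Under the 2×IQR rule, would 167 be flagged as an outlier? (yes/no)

no

IQR = Q3 − Q1 = 155.00 − 116.00 = 39.00.
Lower fence = Q1 − 2·IQR = 116.00 − 78.00 = 38.00.
Upper fence = Q3 + 2·IQR = 155.00 + 78.00 = 233.00.
167 lies within [38.00, 233.00].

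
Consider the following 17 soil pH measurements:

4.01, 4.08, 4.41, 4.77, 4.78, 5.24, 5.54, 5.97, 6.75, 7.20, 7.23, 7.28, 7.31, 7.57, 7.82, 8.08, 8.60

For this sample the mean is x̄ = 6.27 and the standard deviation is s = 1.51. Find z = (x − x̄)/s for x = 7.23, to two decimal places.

z = (7.23 − 6.27) / 1.51 = 0.64.

0.64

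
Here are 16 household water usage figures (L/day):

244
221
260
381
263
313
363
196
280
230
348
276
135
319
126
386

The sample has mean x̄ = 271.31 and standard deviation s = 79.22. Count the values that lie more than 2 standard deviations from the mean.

Cutoffs: x̄ ± 2s = [112.87, 429.75].
Every value lies within the cutoffs.

0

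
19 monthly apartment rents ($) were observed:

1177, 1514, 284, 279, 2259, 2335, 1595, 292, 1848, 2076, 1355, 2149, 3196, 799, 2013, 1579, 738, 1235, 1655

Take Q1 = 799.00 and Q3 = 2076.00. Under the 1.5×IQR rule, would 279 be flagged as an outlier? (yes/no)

IQR = Q3 − Q1 = 2076.00 − 799.00 = 1277.00.
Lower fence = Q1 − 1.5·IQR = 799.00 − 1915.50 = -1116.50.
Upper fence = Q3 + 1.5·IQR = 2076.00 + 1915.50 = 3991.50.
279 lies within [-1116.50, 3991.50].

no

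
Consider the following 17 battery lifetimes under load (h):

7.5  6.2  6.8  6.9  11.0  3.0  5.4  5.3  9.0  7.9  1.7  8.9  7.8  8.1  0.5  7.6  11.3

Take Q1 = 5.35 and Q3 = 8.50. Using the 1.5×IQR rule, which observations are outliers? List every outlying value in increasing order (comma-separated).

0.5

IQR = Q3 − Q1 = 8.50 − 5.35 = 3.15.
Lower fence = Q1 − 1.5·IQR = 5.35 − 4.725 = 0.625.
Upper fence = Q3 + 1.5·IQR = 8.50 + 4.725 = 13.225.
0.5 < 0.625 → outlier.
All remaining values lie within [0.625, 13.225].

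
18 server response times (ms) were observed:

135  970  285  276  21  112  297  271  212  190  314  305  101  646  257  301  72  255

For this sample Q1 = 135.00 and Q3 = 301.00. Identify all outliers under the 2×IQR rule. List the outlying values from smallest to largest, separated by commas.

IQR = Q3 − Q1 = 301.00 − 135.00 = 166.00.
Lower fence = Q1 − 2·IQR = 135.00 − 332.00 = -197.00.
Upper fence = Q3 + 2·IQR = 301.00 + 332.00 = 633.00.
646 > 633.00 → outlier.
970 > 633.00 → outlier.
All remaining values lie within [-197.00, 633.00].

646, 970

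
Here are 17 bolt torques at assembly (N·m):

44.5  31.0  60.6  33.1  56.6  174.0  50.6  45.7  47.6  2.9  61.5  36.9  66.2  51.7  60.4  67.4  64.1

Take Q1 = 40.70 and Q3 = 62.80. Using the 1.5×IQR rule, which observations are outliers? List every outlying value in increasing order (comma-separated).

2.9, 174.0

IQR = Q3 − Q1 = 62.80 − 40.70 = 22.10.
Lower fence = Q1 − 1.5·IQR = 40.70 − 33.15 = 7.55.
Upper fence = Q3 + 1.5·IQR = 62.80 + 33.15 = 95.95.
2.9 < 7.55 → outlier.
174.0 > 95.95 → outlier.
All remaining values lie within [7.55, 95.95].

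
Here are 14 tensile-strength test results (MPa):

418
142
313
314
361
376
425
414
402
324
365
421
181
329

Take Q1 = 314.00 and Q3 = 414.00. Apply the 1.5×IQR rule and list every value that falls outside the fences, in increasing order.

142

IQR = Q3 − Q1 = 414.00 − 314.00 = 100.00.
Lower fence = Q1 − 1.5·IQR = 314.00 − 150.00 = 164.00.
Upper fence = Q3 + 1.5·IQR = 414.00 + 150.00 = 564.00.
142 < 164.00 → outlier.
All remaining values lie within [164.00, 564.00].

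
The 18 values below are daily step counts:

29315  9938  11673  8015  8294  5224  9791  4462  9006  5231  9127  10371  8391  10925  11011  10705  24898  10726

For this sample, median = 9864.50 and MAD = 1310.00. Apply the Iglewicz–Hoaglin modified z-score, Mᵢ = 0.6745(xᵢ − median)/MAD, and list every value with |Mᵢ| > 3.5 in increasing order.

|Mᵢ| > 3.5 ⇔ |xᵢ − 9864.50| > 3.5·1310.00/0.6745 = 6797.63.
So outliers lie outside [3066.87, 16662.13].
24898: M = 7.74 → outlier.
29315: M = 10.01 → outlier.

24898, 29315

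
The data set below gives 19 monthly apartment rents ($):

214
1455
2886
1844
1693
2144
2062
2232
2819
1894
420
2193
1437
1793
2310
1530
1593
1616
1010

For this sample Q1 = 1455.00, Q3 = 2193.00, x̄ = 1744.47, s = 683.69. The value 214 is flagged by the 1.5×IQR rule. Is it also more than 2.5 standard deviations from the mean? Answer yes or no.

z = (214 − 1744.47) / 683.69 = -2.24.
|z| = 2.24 ≤ 2.5.

no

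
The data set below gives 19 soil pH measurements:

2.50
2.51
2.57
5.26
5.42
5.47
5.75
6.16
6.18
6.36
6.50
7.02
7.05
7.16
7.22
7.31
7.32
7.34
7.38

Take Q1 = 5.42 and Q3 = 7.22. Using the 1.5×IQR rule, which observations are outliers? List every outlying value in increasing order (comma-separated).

2.50, 2.51, 2.57

IQR = Q3 − Q1 = 7.22 − 5.42 = 1.80.
Lower fence = Q1 − 1.5·IQR = 5.42 − 2.70 = 2.72.
Upper fence = Q3 + 1.5·IQR = 7.22 + 2.70 = 9.92.
2.50 < 2.72 → outlier.
2.51 < 2.72 → outlier.
2.57 < 2.72 → outlier.
All remaining values lie within [2.72, 9.92].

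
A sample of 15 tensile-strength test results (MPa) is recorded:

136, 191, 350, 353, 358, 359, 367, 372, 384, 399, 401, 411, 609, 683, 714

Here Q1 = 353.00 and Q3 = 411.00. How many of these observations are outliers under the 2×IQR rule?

IQR = 58.00; fences at 353.00 − 116.00 = 237.00 and 411.00 + 116.00 = 527.00.
Outside the cutoffs: 136, 191, 609, 683, 714.

5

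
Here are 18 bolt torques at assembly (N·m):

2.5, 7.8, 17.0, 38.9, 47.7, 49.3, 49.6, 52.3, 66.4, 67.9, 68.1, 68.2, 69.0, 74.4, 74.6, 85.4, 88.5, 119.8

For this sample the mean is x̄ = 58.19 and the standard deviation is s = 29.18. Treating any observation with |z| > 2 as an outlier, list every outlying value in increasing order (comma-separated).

119.8

Cutoffs at x̄ ± 2s: 58.19 ± 2·29.18 = [-0.17, 116.55].
119.8: z = 2.11, |z| > 2 → outlier.
Every other value lies within [-0.17, 116.55].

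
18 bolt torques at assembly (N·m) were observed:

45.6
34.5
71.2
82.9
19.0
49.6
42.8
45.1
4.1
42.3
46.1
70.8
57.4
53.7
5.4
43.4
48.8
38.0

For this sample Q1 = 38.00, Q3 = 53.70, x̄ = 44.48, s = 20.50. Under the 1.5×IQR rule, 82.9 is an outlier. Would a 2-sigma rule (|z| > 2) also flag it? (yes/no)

no

z = (82.9 − 44.48) / 20.50 = 1.87.
|z| = 1.87 ≤ 2.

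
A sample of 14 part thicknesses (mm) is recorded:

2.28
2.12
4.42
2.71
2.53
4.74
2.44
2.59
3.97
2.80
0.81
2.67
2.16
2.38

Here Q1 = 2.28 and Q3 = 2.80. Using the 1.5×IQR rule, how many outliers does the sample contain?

IQR = 0.52; fences at 2.28 − 0.78 = 1.50 and 2.80 + 0.78 = 3.58.
Outside the cutoffs: 0.81, 3.97, 4.42, 4.74.

4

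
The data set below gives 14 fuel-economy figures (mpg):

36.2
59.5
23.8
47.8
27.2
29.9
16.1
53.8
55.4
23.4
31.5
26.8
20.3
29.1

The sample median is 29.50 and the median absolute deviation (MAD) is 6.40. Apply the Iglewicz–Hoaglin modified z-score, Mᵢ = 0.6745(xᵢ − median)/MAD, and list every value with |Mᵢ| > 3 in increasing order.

59.5

|Mᵢ| > 3 ⇔ |xᵢ − 29.50| > 3·6.40/0.6745 = 28.47.
So outliers lie outside [1.03, 57.97].
59.5: M = 3.16 → outlier.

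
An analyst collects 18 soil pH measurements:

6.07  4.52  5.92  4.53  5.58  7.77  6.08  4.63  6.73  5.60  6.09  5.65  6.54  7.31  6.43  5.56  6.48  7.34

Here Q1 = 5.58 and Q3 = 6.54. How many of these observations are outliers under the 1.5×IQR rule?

0

IQR = 0.96; fences at 5.58 − 1.44 = 4.14 and 6.54 + 1.44 = 7.98.
Every value lies within the cutoffs.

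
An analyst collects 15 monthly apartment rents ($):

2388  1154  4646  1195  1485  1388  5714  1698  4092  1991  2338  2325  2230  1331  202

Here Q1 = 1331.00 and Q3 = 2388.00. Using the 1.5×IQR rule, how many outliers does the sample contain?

IQR = 1057.00; fences at 1331.00 − 1585.50 = -254.50 and 2388.00 + 1585.50 = 3973.50.
Outside the cutoffs: 4092, 4646, 5714.

3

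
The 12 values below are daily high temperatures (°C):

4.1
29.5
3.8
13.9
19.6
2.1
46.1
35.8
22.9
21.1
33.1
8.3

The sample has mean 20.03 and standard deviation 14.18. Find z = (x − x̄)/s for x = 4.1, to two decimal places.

-1.12

z = (4.1 − 20.03) / 14.18 = -1.12.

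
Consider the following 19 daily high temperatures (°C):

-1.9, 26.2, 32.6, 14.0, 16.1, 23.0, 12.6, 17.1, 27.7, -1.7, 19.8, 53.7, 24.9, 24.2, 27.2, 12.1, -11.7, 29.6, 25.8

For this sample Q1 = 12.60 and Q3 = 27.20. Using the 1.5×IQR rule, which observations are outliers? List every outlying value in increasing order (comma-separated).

IQR = Q3 − Q1 = 27.20 − 12.60 = 14.60.
Lower fence = Q1 − 1.5·IQR = 12.60 − 21.90 = -9.30.
Upper fence = Q3 + 1.5·IQR = 27.20 + 21.90 = 49.10.
-11.7 < -9.30 → outlier.
53.7 > 49.10 → outlier.
All remaining values lie within [-9.30, 49.10].

-11.7, 53.7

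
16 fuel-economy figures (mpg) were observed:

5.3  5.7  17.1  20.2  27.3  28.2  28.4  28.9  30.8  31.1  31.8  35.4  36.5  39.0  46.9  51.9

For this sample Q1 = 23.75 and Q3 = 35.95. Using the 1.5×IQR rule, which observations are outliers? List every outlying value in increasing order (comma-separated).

IQR = Q3 − Q1 = 35.95 − 23.75 = 12.20.
Lower fence = Q1 − 1.5·IQR = 23.75 − 18.30 = 5.45.
Upper fence = Q3 + 1.5·IQR = 35.95 + 18.30 = 54.25.
5.3 < 5.45 → outlier.
All remaining values lie within [5.45, 54.25].

5.3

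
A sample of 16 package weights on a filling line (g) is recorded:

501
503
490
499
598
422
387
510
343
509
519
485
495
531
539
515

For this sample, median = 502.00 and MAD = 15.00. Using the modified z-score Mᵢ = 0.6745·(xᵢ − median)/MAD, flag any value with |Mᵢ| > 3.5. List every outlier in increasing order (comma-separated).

|Mᵢ| > 3.5 ⇔ |xᵢ − 502.00| > 3.5·15.00/0.6745 = 77.84.
So outliers lie outside [424.16, 579.84].
343: M = -7.15 → outlier.
387: M = -5.17 → outlier.
422: M = -3.60 → outlier.
598: M = 4.32 → outlier.

343, 387, 422, 598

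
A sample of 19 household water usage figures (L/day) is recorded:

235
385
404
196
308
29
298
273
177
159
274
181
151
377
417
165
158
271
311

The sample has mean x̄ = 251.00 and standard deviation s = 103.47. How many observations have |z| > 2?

Cutoffs: x̄ ± 2s = [44.06, 457.94].
Outside the cutoffs: 29.

1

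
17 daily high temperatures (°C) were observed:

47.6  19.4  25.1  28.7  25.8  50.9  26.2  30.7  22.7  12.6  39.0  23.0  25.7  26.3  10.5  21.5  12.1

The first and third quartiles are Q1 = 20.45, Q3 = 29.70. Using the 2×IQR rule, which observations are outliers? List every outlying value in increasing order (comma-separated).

50.9

IQR = Q3 − Q1 = 29.70 − 20.45 = 9.25.
Lower fence = Q1 − 2·IQR = 20.45 − 18.50 = 1.95.
Upper fence = Q3 + 2·IQR = 29.70 + 18.50 = 48.20.
50.9 > 48.20 → outlier.
All remaining values lie within [1.95, 48.20].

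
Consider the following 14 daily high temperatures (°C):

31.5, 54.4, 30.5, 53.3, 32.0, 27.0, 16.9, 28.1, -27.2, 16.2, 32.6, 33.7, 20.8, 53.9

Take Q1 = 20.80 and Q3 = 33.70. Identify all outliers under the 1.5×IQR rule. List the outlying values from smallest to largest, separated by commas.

IQR = Q3 − Q1 = 33.70 − 20.80 = 12.90.
Lower fence = Q1 − 1.5·IQR = 20.80 − 19.35 = 1.45.
Upper fence = Q3 + 1.5·IQR = 33.70 + 19.35 = 53.05.
-27.2 < 1.45 → outlier.
53.3 > 53.05 → outlier.
53.9 > 53.05 → outlier.
54.4 > 53.05 → outlier.
All remaining values lie within [1.45, 53.05].

-27.2, 53.3, 53.9, 54.4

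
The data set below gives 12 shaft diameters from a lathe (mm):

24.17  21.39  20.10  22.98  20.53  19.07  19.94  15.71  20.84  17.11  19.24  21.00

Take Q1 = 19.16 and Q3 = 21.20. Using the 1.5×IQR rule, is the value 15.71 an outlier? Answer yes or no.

yes

IQR = Q3 − Q1 = 21.20 − 19.16 = 2.04.
Lower fence = Q1 − 1.5·IQR = 19.16 − 3.06 = 16.10.
Upper fence = Q3 + 1.5·IQR = 21.20 + 3.06 = 24.26.
15.71 lies below the lower fence.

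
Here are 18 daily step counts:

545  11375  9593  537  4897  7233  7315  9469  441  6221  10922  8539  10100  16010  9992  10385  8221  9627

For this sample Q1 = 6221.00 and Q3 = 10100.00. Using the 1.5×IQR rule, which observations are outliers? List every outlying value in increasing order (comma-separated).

IQR = Q3 − Q1 = 10100.00 − 6221.00 = 3879.00.
Lower fence = Q1 − 1.5·IQR = 6221.00 − 5818.50 = 402.50.
Upper fence = Q3 + 1.5·IQR = 10100.00 + 5818.50 = 15918.50.
16010 > 15918.50 → outlier.
All remaining values lie within [402.50, 15918.50].

16010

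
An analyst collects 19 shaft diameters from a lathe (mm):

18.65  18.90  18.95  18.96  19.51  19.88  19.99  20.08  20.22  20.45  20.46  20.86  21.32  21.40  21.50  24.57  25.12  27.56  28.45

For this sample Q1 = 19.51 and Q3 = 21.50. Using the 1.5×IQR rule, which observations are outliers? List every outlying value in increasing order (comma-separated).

IQR = Q3 − Q1 = 21.50 − 19.51 = 1.99.
Lower fence = Q1 − 1.5·IQR = 19.51 − 2.985 = 16.525.
Upper fence = Q3 + 1.5·IQR = 21.50 + 2.985 = 24.485.
24.57 > 24.485 → outlier.
25.12 > 24.485 → outlier.
27.56 > 24.485 → outlier.
28.45 > 24.485 → outlier.
All remaining values lie within [16.525, 24.485].

24.57, 25.12, 27.56, 28.45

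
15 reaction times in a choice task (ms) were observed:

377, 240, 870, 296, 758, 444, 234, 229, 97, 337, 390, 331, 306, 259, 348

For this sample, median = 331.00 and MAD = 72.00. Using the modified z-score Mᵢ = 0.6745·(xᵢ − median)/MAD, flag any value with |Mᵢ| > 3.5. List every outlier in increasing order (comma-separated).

|Mᵢ| > 3.5 ⇔ |xᵢ − 331.00| > 3.5·72.00/0.6745 = 373.61.
So outliers lie outside [-42.61, 704.61].
758: M = 4.00 → outlier.
870: M = 5.05 → outlier.

758, 870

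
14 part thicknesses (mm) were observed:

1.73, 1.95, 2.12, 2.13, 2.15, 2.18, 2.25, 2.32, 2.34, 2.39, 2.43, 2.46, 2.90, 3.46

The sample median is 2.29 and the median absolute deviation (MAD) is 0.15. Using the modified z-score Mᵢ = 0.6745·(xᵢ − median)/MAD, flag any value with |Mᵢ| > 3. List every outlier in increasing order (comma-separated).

3.46

|Mᵢ| > 3 ⇔ |xᵢ − 2.29| > 3·0.15/0.6745 = 0.67.
So outliers lie outside [1.62, 2.96].
3.46: M = 5.26 → outlier.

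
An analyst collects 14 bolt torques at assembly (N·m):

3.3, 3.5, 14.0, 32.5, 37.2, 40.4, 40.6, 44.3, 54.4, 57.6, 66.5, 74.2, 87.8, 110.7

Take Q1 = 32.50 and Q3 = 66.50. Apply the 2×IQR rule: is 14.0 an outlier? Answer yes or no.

no

IQR = Q3 − Q1 = 66.50 − 32.50 = 34.00.
Lower fence = Q1 − 2·IQR = 32.50 − 68.00 = -35.50.
Upper fence = Q3 + 2·IQR = 66.50 + 68.00 = 134.50.
14.0 lies within [-35.50, 134.50].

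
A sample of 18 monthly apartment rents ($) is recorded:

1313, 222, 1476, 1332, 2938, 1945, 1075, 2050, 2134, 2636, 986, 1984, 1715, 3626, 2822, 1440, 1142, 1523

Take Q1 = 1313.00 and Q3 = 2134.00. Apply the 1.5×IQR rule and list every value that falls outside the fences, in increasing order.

IQR = Q3 − Q1 = 2134.00 − 1313.00 = 821.00.
Lower fence = Q1 − 1.5·IQR = 1313.00 − 1231.50 = 81.50.
Upper fence = Q3 + 1.5·IQR = 2134.00 + 1231.50 = 3365.50.
3626 > 3365.50 → outlier.
All remaining values lie within [81.50, 3365.50].

3626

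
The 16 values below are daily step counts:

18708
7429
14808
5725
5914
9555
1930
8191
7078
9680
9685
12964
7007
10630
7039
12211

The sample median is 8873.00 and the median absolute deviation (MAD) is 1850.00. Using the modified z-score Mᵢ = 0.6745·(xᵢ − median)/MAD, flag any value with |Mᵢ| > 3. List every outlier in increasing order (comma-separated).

18708

|Mᵢ| > 3 ⇔ |xᵢ − 8873.00| > 3·1850.00/0.6745 = 8228.32.
So outliers lie outside [644.68, 17101.32].
18708: M = 3.59 → outlier.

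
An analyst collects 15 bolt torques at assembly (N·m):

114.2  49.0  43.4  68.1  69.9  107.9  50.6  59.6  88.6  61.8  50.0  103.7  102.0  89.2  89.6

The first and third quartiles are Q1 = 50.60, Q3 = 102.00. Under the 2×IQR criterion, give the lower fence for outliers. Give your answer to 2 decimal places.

IQR = Q3 − Q1 = 102.00 − 50.60 = 51.40.
Lower fence = Q1 − 2·IQR = 50.60 − 102.80 = -52.20.
Upper fence = Q3 + 2·IQR = 102.00 + 102.80 = 204.80.

-52.20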